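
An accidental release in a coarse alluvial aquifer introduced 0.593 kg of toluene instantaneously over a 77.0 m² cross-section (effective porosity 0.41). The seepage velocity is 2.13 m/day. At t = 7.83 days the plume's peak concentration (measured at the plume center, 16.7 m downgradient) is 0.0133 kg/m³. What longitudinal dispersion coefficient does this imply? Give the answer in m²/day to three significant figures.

0.0203 m²/day

At the plume center C_max = M/(n_e·A·√(4πDt)), so D = M²/(4πt·(n_e·A·C_max)²).
n_e·A·C_max = 0.41 × 77.0 × 0.0133 = 0.4199 kg/m.
D = 0.593²/(4π × 7.83 × 0.4199²) = 0.0203 m²/day.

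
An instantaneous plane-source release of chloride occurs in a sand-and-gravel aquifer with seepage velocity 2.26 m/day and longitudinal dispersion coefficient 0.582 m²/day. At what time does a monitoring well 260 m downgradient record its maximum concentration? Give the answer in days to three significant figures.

For the 1D instantaneous-source solution, setting ∂C/∂t = 0 at fixed x gives v²t² + 2Dt − x² = 0, so t = (√(D² + v²x²) − D)/v².
√(D² + v²x²) = √(0.582² + 2.26² × 260²) = 587.6; v² = 5.1076.
t = (587.6 − 0.582)/5.1076 = 115 days (vs. the pure-advection estimate x/v = 115 d).

115 days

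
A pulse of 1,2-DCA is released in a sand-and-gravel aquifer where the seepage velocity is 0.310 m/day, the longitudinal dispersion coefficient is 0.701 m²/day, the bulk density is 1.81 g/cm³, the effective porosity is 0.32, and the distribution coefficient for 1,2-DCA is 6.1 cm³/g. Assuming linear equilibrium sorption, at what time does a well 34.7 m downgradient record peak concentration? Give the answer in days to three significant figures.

Retardation factor R = 1 + ρ_b·K_d/n = 1 + 1.81 × 6.1/0.32 = 35.50.
Sorption retards both mechanisms: v_R = v/R = 0.008732 m/day, D_R = D/R = 0.01975 m²/day.
Peak time from v_R²t² + 2D_R t − x² = 0: t = (√(D_R² + v_R²x²) − D_R)/v_R².
√(D_R² + v_R²x²) = √(0.01975² + 0.008732² × 34.7²) = 0.3036; v_R² = 7.625e-05.
t = (0.3036 − 0.01975)/7.625e-05 = 3720 days.

3720 days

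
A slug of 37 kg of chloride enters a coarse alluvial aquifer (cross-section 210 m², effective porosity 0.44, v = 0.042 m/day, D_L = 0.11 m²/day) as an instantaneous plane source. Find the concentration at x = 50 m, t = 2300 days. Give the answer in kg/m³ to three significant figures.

For an instantaneous plane source, C(x,t) = M/(n_e·A·√(4πDt)) · exp(−(x−vt)²/(4Dt)), with n_e·A the pore (flow) area.
Plume center vt = 0.042 × 2300 = 96.6 m, so the well at 50 m is 46.6 m upgradient of the peak.
√(4πDt) = 56.39 m, giving peak height M/(n_e·A·√(4πDt)) = 37/(0.44 × 210 × 56.39) = 0.007101 kg/m³.
(x−vt)²/(4Dt) = (-46.6)²/(4 × 0.11 × 2300) = 2.146; exp(−2.146) = 0.1170.
C = 0.007101 × 0.1170 = 0.000831 kg/m³.

0.000831 kg/m³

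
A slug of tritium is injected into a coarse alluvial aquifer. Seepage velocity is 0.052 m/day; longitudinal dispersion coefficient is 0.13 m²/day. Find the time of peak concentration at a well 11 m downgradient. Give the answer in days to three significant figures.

169 days

For the 1D instantaneous-source solution, setting ∂C/∂t = 0 at fixed x gives v²t² + 2Dt − x² = 0, so t = (√(D² + v²x²) − D)/v².
√(D² + v²x²) = √(0.13² + 0.052² × 11²) = 0.5866; v² = 0.002704.
t = (0.5866 − 0.13)/0.002704 = 169 days (vs. the pure-advection estimate x/v = 212 d).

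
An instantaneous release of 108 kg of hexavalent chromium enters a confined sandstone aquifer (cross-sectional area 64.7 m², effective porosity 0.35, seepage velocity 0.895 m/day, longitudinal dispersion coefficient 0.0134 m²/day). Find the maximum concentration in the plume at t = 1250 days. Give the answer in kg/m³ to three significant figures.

0.329 kg/m³

The peak of an instantaneous 1D plume sits at x = vt; there the Gaussian factor is 1 and C_max = M/(n_e·A·√(4πDt)), where n_e·A is the pore area the mass is dissolved in.
√(4πDt) = √(4π × 0.0134 × 1250) = 14.51 m, so C_max = 108/(0.35 × 64.7 × 14.51) = 0.329 kg/m³.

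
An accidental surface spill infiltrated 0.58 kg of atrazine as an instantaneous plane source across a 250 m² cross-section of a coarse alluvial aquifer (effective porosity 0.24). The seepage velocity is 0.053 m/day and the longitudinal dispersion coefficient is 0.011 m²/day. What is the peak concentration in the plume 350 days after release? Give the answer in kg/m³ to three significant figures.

0.00139 kg/m³

The peak of an instantaneous 1D plume sits at x = vt; there the Gaussian factor is 1 and C_max = M/(n_e·A·√(4πDt)), where n_e·A is the pore area the mass is dissolved in.
√(4πDt) = √(4π × 0.011 × 350) = 6.956 m, so C_max = 0.58/(0.24 × 250 × 6.956) = 0.00139 kg/m³.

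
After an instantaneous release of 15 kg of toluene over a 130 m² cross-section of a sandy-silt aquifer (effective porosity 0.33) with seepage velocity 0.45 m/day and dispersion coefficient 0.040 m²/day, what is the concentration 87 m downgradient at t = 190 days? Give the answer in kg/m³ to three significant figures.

For an instantaneous plane source, C(x,t) = M/(n_e·A·√(4πDt)) · exp(−(x−vt)²/(4Dt)), with n_e·A the pore (flow) area.
Plume center vt = 0.45 × 190 = 85.5 m, so the well at 87 m is 1.5 m downgradient of the peak.
√(4πDt) = 9.773 m, giving peak height M/(n_e·A·√(4πDt)) = 15/(0.33 × 130 × 9.773) = 0.03578 kg/m³.
(x−vt)²/(4Dt) = (1.5)²/(4 × 0.040 × 190) = 0.07401; exp(−0.07401) = 0.9287.
C = 0.03578 × 0.9287 = 0.0332 kg/m³.

0.0332 kg/m³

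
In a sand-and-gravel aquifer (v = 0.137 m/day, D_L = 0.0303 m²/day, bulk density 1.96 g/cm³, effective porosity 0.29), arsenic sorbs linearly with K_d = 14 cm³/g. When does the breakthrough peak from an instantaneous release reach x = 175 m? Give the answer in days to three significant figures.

Retardation factor R = 1 + ρ_b·K_d/n = 1 + 1.96 × 14/0.29 = 95.62.
Sorption retards both mechanisms: v_R = v/R = 0.001433 m/day, D_R = D/R = 0.0003169 m²/day.
Peak time from v_R²t² + 2D_R t − x² = 0: t = (√(D_R² + v_R²x²) − D_R)/v_R².
√(D_R² + v_R²x²) = √(0.0003169² + 0.001433² × 175²) = 0.2508; v_R² = 2.053e-06.
t = (0.2508 − 0.0003169)/2.053e-06 = 122000 days.

122000 days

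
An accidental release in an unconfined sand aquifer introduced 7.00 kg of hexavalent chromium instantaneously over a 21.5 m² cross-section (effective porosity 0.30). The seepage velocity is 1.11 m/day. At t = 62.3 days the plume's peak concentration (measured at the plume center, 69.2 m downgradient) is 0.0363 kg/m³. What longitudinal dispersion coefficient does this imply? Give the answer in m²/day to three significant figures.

At the plume center C_max = M/(n_e·A·√(4πDt)), so D = M²/(4πt·(n_e·A·C_max)²).
n_e·A·C_max = 0.30 × 21.5 × 0.0363 = 0.2341 kg/m.
D = 7.00²/(4π × 62.3 × 0.2341²) = 1.14 m²/day.

1.14 m²/day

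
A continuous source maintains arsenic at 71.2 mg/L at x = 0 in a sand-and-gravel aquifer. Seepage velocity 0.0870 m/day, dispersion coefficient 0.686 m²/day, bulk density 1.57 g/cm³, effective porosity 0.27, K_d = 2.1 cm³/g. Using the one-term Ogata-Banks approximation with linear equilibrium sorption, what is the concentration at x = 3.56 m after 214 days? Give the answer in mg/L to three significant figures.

Retardation factor R = 1 + ρ_b·K_d/n = 1 + 1.57 × 2.1/0.27 = 13.21.
Sorption retards both mechanisms: v_R = v/R = 0.006586 m/day, D_R = D/R = 0.05193 m²/day.
v_R·t = 0.006586 × 214 = 1.409404 m; 2√(D_R t) = 6.667 m; argument = (3.56 − 1.409404)/6.667 = 0.3226.
C = C₀ × ½·erfc(0.3226) = 71.2 × 0.3241 = 23.1 mg/L.

23.1 mg/L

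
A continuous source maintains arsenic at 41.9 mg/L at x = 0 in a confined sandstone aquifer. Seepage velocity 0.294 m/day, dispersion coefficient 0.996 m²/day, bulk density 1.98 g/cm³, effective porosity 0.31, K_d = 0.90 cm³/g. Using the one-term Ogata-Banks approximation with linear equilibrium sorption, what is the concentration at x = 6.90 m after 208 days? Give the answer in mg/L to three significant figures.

Retardation factor R = 1 + ρ_b·K_d/n = 1 + 1.98 × 0.90/0.31 = 6.748.
Sorption retards both mechanisms: v_R = v/R = 0.04357 m/day, D_R = D/R = 0.1476 m²/day.
v_R·t = 0.04357 × 208 = 9.06256 m; 2√(D_R t) = 11.08 m; argument = (6.90 − 9.06256)/11.08 = -0.1952.
C = C₀ × ½·erfc(-0.1952) = 41.9 × 0.6087 = 25.5 mg/L.

25.5 mg/L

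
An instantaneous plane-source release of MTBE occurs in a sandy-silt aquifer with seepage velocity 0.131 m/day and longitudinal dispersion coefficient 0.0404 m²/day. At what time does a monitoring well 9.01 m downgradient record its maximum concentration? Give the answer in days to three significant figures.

For the 1D instantaneous-source solution, setting ∂C/∂t = 0 at fixed x gives v²t² + 2Dt − x² = 0, so t = (√(D² + v²x²) − D)/v².
√(D² + v²x²) = √(0.0404² + 0.131² × 9.01²) = 1.181; v² = 0.017161.
t = (1.181 − 0.0404)/0.017161 = 66.5 days (vs. the pure-advection estimate x/v = 68.8 d).

66.5 days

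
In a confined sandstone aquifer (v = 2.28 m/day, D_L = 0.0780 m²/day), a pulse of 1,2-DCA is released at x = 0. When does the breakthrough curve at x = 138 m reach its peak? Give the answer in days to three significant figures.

For the 1D instantaneous-source solution, setting ∂C/∂t = 0 at fixed x gives v²t² + 2Dt − x² = 0, so t = (√(D² + v²x²) − D)/v².
√(D² + v²x²) = √(0.0780² + 2.28² × 138²) = 314.6; v² = 5.1984.
t = (314.6 − 0.0780)/5.1984 = 60.5 days (vs. the pure-advection estimate x/v = 60.5 d).

60.5 days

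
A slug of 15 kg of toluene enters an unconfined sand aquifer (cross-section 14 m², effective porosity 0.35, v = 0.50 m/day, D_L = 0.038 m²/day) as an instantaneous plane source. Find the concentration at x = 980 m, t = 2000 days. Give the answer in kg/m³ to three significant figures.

For an instantaneous plane source, C(x,t) = M/(n_e·A·√(4πDt)) · exp(−(x−vt)²/(4Dt)), with n_e·A the pore (flow) area.
Plume center vt = 0.50 × 2000 = 1000 m, so the well at 980 m is 20 m upgradient of the peak.
√(4πDt) = 30.90 m, giving peak height M/(n_e·A·√(4πDt)) = 15/(0.35 × 14 × 30.90) = 0.09907 kg/m³.
(x−vt)²/(4Dt) = (-20)²/(4 × 0.038 × 2000) = 1.316; exp(−1.316) = 0.2682.
C = 0.09907 × 0.2682 = 0.0266 kg/m³.

0.0266 kg/m³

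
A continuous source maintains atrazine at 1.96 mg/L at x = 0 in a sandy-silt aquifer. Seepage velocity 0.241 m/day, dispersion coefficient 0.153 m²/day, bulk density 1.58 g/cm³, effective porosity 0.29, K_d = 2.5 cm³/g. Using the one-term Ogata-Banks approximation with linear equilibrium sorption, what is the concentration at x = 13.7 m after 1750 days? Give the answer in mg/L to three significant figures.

Retardation factor R = 1 + ρ_b·K_d/n = 1 + 1.58 × 2.5/0.29 = 14.62.
Sorption retards both mechanisms: v_R = v/R = 0.01648 m/day, D_R = D/R = 0.01047 m²/day.
v_R·t = 0.01648 × 1750 = 28.84 m; 2√(D_R t) = 8.561 m; argument = (13.7 − 28.84)/8.561 = -1.768.
C = C₀ × ½·erfc(-1.768) = 1.96 × 0.9938 = 1.95 mg/L.

1.95 mg/L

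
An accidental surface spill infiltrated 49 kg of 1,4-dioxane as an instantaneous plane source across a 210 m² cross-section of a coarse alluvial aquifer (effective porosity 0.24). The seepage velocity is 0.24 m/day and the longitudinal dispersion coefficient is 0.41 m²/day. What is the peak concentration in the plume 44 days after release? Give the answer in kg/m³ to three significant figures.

The peak of an instantaneous 1D plume sits at x = vt; there the Gaussian factor is 1 and C_max = M/(n_e·A·√(4πDt)), where n_e·A is the pore area the mass is dissolved in.
√(4πDt) = √(4π × 0.41 × 44) = 15.06 m, so C_max = 49/(0.24 × 210 × 15.06) = 0.0646 kg/m³.

0.0646 kg/m³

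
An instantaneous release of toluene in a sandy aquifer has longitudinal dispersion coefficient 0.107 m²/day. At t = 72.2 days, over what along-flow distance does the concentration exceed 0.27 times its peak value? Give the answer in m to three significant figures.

The plume is Gaussian with σ = √(2Dt) = √(2 × 0.107 × 72.2) = 3.931 m.
C/C_peak = exp(−Δx²/(2σ²)) = 0.27 ⇒ Δx = σ·√(−2 ln 0.27) = 3.931 × 1.618 = 6.360 m.
Width = 2Δx = 12.7 m.

12.7 m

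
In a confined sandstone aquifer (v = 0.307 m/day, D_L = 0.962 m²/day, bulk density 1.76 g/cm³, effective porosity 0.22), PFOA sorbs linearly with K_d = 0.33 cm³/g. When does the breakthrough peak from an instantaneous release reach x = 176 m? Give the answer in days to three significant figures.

Retardation factor R = 1 + ρ_b·K_d/n = 1 + 1.76 × 0.33/0.22 = 3.640.
Sorption retards both mechanisms: v_R = v/R = 0.08434 m/day, D_R = D/R = 0.2643 m²/day.
Peak time from v_R²t² + 2D_R t − x² = 0: t = (√(D_R² + v_R²x²) − D_R)/v_R².
√(D_R² + v_R²x²) = √(0.2643² + 0.08434² × 176²) = 14.85; v_R² = 0.007113.
t = (14.85 − 0.2643)/0.007113 = 2050 days.

2050 days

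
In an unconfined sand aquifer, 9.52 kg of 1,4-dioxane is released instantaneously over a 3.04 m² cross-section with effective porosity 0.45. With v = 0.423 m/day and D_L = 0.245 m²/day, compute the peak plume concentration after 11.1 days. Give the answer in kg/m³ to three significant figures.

The peak of an instantaneous 1D plume sits at x = vt; there the Gaussian factor is 1 and C_max = M/(n_e·A·√(4πDt)), where n_e·A is the pore area the mass is dissolved in.
√(4πDt) = √(4π × 0.245 × 11.1) = 5.846 m, so C_max = 9.52/(0.45 × 3.04 × 5.846) = 1.19 kg/m³.

1.19 kg/m³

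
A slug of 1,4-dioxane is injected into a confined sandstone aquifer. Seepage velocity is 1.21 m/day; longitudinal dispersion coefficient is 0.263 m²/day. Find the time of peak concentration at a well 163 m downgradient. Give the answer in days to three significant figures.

For the 1D instantaneous-source solution, setting ∂C/∂t = 0 at fixed x gives v²t² + 2Dt − x² = 0, so t = (√(D² + v²x²) − D)/v².
√(D² + v²x²) = √(0.263² + 1.21² × 163²) = 197.2; v² = 1.4641.
t = (197.2 − 0.263)/1.4641 = 135 days (vs. the pure-advection estimate x/v = 135 d).

135 days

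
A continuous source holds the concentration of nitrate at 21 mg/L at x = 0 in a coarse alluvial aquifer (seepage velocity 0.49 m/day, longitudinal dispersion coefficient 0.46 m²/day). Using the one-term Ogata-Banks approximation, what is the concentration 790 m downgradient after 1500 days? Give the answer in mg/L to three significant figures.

For a continuous step input, C/C₀ ≈ ½·erfc((x−vt)/(2√(Dt))).
vt = 0.49 × 1500 = 735 m and 2√(Dt) = 2√(0.46 × 1500) = 52.54 m.
Argument (x−vt)/(2√(Dt)) = (790 − 735)/52.54 = 1.047; ½·erfc(1.047) = 0.06935.
C = 21 × 0.06935 = 1.46 mg/L.

1.46 mg/L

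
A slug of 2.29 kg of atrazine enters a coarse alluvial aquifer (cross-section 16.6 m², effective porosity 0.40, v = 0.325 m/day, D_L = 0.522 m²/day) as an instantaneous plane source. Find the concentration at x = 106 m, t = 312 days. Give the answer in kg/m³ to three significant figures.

For an instantaneous plane source, C(x,t) = M/(n_e·A·√(4πDt)) · exp(−(x−vt)²/(4Dt)), with n_e·A the pore (flow) area.
Plume center vt = 0.325 × 312 = 101.4 m, so the well at 106 m is 4.6 m downgradient of the peak.
√(4πDt) = 45.24 m, giving peak height M/(n_e·A·√(4πDt)) = 2.29/(0.40 × 16.6 × 45.24) = 0.007623 kg/m³.
(x−vt)²/(4Dt) = (4.6)²/(4 × 0.522 × 312) = 0.03248; exp(−0.03248) = 0.9680.
C = 0.007623 × 0.9680 = 0.00738 kg/m³.

0.00738 kg/m³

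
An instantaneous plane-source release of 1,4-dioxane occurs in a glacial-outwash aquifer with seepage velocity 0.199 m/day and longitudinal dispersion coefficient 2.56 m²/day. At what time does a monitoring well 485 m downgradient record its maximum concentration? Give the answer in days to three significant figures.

2370 days

For the 1D instantaneous-source solution, setting ∂C/∂t = 0 at fixed x gives v²t² + 2Dt − x² = 0, so t = (√(D² + v²x²) − D)/v².
√(D² + v²x²) = √(2.56² + 0.199² × 485²) = 96.55; v² = 0.039601.
t = (96.55 − 2.56)/0.039601 = 2370 days (vs. the pure-advection estimate x/v = 2440 d).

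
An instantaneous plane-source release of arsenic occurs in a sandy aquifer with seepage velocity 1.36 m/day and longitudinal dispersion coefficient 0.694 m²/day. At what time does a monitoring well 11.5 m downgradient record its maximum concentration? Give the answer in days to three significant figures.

For the 1D instantaneous-source solution, setting ∂C/∂t = 0 at fixed x gives v²t² + 2Dt − x² = 0, so t = (√(D² + v²x²) − D)/v².
√(D² + v²x²) = √(0.694² + 1.36² × 11.5²) = 15.66; v² = 1.8496.
t = (15.66 − 0.694)/1.8496 = 8.09 days (vs. the pure-advection estimate x/v = 8.46 d).

8.09 days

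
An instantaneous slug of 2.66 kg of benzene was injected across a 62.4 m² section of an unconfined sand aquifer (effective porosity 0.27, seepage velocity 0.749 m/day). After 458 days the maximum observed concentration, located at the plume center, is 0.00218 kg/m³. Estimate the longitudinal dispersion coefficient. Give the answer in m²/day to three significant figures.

At the plume center C_max = M/(n_e·A·√(4πDt)), so D = M²/(4πt·(n_e·A·C_max)²).
n_e·A·C_max = 0.27 × 62.4 × 0.00218 = 0.03673 kg/m.
D = 2.66²/(4π × 458 × 0.03673²) = 0.911 m²/day.

0.911 m²/day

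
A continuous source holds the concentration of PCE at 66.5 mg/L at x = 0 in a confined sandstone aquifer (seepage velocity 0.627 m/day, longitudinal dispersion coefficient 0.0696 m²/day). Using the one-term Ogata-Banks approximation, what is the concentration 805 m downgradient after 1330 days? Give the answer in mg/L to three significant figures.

65.4 mg/L

For a continuous step input, C/C₀ ≈ ½·erfc((x−vt)/(2√(Dt))).
vt = 0.627 × 1330 = 833.91 m and 2√(Dt) = 2√(0.0696 × 1330) = 19.24 m.
Argument (x−vt)/(2√(Dt)) = (805 − 833.91)/19.24 = -1.503; ½·erfc(-1.503) = 0.9832.
C = 66.5 × 0.9832 = 65.4 mg/L.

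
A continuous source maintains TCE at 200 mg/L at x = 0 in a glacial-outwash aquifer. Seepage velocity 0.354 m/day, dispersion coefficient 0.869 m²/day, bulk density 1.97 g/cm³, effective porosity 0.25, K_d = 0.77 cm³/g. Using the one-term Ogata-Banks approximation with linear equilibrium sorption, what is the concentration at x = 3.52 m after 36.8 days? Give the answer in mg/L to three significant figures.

Retardation factor R = 1 + ρ_b·K_d/n = 1 + 1.97 × 0.77/0.25 = 7.068.
Sorption retards both mechanisms: v_R = v/R = 0.05008 m/day, D_R = D/R = 0.1229 m²/day.
v_R·t = 0.05008 × 36.8 = 1.842944 m; 2√(D_R t) = 4.253 m; argument = (3.52 − 1.842944)/4.253 = 0.3943.
C = C₀ × ½·erfc(0.3943) = 200 × 0.2886 = 57.7 mg/L.

57.7 mg/L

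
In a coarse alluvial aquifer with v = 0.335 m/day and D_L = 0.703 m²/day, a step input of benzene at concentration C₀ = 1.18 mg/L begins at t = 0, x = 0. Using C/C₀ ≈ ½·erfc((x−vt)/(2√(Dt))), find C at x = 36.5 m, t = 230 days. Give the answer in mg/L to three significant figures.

1.17 mg/L

For a continuous step input, C/C₀ ≈ ½·erfc((x−vt)/(2√(Dt))).
vt = 0.335 × 230 = 77.05 m and 2√(Dt) = 2√(0.703 × 230) = 25.43 m.
Argument (x−vt)/(2√(Dt)) = (36.5 − 77.05)/25.43 = -1.595; ½·erfc(-1.595) = 0.9880.
C = 1.18 × 0.9880 = 1.17 mg/L.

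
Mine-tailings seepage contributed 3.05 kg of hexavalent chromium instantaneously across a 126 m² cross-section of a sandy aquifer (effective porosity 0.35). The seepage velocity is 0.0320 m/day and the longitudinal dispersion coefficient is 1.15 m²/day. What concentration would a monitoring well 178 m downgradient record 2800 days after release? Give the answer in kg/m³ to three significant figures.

0.000187 kg/m³

For an instantaneous plane source, C(x,t) = M/(n_e·A·√(4πDt)) · exp(−(x−vt)²/(4Dt)), with n_e·A the pore (flow) area.
Plume center vt = 0.0320 × 2800 = 89.6 m, so the well at 178 m is 88.4 m downgradient of the peak.
√(4πDt) = 201.2 m, giving peak height M/(n_e·A·√(4πDt)) = 3.05/(0.35 × 126 × 201.2) = 0.0003437 kg/m³.
(x−vt)²/(4Dt) = (88.4)²/(4 × 1.15 × 2800) = 0.6067; exp(−0.6067) = 0.5451.
C = 0.0003437 × 0.5451 = 0.000187 kg/m³.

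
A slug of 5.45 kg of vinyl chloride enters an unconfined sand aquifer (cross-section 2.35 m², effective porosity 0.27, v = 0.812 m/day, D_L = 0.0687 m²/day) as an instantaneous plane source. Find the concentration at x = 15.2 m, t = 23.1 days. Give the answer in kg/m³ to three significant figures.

0.262 kg/m³

For an instantaneous plane source, C(x,t) = M/(n_e·A·√(4πDt)) · exp(−(x−vt)²/(4Dt)), with n_e·A the pore (flow) area.
Plume center vt = 0.812 × 23.1 = 18.7572 m, so the well at 15.2 m is 3.5572 m upgradient of the peak.
√(4πDt) = 4.466 m, giving peak height M/(n_e·A·√(4πDt)) = 5.45/(0.27 × 2.35 × 4.466) = 1.923 kg/m³.
(x−vt)²/(4Dt) = (-3.5572)²/(4 × 0.0687 × 23.1) = 1.993; exp(−1.993) = 0.1363.
C = 1.923 × 0.1363 = 0.262 kg/m³.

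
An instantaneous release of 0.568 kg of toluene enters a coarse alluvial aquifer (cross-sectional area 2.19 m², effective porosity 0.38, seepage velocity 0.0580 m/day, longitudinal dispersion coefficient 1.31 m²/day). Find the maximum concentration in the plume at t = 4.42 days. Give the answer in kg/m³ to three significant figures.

The peak of an instantaneous 1D plume sits at x = vt; there the Gaussian factor is 1 and C_max = M/(n_e·A·√(4πDt)), where n_e·A is the pore area the mass is dissolved in.
√(4πDt) = √(4π × 1.31 × 4.42) = 8.530 m, so C_max = 0.568/(0.38 × 2.19 × 8.530) = 0.0800 kg/m³.

0.0800 kg/m³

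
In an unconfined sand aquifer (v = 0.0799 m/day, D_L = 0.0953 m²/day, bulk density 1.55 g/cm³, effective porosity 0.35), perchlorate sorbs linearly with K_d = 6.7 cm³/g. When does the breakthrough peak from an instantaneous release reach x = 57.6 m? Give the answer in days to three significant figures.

Retardation factor R = 1 + ρ_b·K_d/n = 1 + 1.55 × 6.7/0.35 = 30.67.
Sorption retards both mechanisms: v_R = v/R = 0.002605 m/day, D_R = D/R = 0.003107 m²/day.
Peak time from v_R²t² + 2D_R t − x² = 0: t = (√(D_R² + v_R²x²) − D_R)/v_R².
√(D_R² + v_R²x²) = √(0.003107² + 0.002605² × 57.6²) = 0.1501; v_R² = 6.786e-06.
t = (0.1501 − 0.003107)/6.786e-06 = 21700 days.

21700 days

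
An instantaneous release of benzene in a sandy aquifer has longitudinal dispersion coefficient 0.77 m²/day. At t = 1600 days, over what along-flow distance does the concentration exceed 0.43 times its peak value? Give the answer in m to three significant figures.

The plume is Gaussian with σ = √(2Dt) = √(2 × 0.77 × 1600) = 49.64 m.
C/C_peak = exp(−Δx²/(2σ²)) = 0.43 ⇒ Δx = σ·√(−2 ln 0.43) = 49.64 × 1.299 = 64.48 m.
Width = 2Δx = 129 m.

129 m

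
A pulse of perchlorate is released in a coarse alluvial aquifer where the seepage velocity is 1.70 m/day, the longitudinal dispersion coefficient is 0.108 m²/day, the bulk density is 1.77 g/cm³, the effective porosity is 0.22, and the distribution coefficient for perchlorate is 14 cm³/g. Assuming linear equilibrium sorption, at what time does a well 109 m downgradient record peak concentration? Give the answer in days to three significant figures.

Retardation factor R = 1 + ρ_b·K_d/n = 1 + 1.77 × 14/0.22 = 113.6.
Sorption retards both mechanisms: v_R = v/R = 0.01496 m/day, D_R = D/R = 0.0009507 m²/day.
Peak time from v_R²t² + 2D_R t − x² = 0: t = (√(D_R² + v_R²x²) − D_R)/v_R².
√(D_R² + v_R²x²) = √(0.0009507² + 0.01496² × 109²) = 1.631; v_R² = 0.0002238.
t = (1.631 − 0.0009507)/0.0002238 = 7280 days.

7280 days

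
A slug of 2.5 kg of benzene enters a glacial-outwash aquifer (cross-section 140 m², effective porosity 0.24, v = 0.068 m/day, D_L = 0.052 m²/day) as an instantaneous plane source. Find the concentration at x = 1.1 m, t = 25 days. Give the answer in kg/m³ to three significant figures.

0.0172 kg/m³

For an instantaneous plane source, C(x,t) = M/(n_e·A·√(4πDt)) · exp(−(x−vt)²/(4Dt)), with n_e·A the pore (flow) area.
Plume center vt = 0.068 × 25 = 1.7 m, so the well at 1.1 m is 0.6 m upgradient of the peak.
√(4πDt) = 4.042 m, giving peak height M/(n_e·A·√(4πDt)) = 2.5/(0.24 × 140 × 4.042) = 0.01841 kg/m³.
(x−vt)²/(4Dt) = (-0.6)²/(4 × 0.052 × 25) = 0.06923; exp(−0.06923) = 0.9331.
C = 0.01841 × 0.9331 = 0.0172 kg/m³.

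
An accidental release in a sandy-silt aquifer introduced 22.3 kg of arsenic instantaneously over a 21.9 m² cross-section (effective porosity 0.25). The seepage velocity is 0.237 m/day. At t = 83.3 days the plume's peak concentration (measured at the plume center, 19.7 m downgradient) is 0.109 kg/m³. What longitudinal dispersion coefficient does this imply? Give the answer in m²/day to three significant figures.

1.33 m²/day

At the plume center C_max = M/(n_e·A·√(4πDt)), so D = M²/(4πt·(n_e·A·C_max)²).
n_e·A·C_max = 0.25 × 21.9 × 0.109 = 0.5968 kg/m.
D = 22.3²/(4π × 83.3 × 0.5968²) = 1.33 m²/day.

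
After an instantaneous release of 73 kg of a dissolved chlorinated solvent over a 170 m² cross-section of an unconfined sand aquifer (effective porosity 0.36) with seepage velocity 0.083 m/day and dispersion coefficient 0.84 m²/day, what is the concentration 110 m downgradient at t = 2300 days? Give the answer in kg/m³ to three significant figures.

0.00328 kg/m³

For an instantaneous plane source, C(x,t) = M/(n_e·A·√(4πDt)) · exp(−(x−vt)²/(4Dt)), with n_e·A the pore (flow) area.
Plume center vt = 0.083 × 2300 = 190.9 m, so the well at 110 m is 80.9 m upgradient of the peak.
√(4πDt) = 155.8 m, giving peak height M/(n_e·A·√(4πDt)) = 73/(0.36 × 170 × 155.8) = 0.007656 kg/m³.
(x−vt)²/(4Dt) = (-80.9)²/(4 × 0.84 × 2300) = 0.8469; exp(−0.8469) = 0.4287.
C = 0.007656 × 0.4287 = 0.00328 kg/m³.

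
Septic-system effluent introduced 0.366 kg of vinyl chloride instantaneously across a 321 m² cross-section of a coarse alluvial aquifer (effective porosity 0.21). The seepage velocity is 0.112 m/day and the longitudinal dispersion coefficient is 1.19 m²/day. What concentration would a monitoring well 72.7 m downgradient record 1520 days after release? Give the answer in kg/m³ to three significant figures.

For an instantaneous plane source, C(x,t) = M/(n_e·A·√(4πDt)) · exp(−(x−vt)²/(4Dt)), with n_e·A the pore (flow) area.
Plume center vt = 0.112 × 1520 = 170.24 m, so the well at 72.7 m is 97.54 m upgradient of the peak.
√(4πDt) = 150.8 m, giving peak height M/(n_e·A·√(4πDt)) = 0.366/(0.21 × 321 × 150.8) = 3.600e-05 kg/m³.
(x−vt)²/(4Dt) = (-97.54)²/(4 × 1.19 × 1520) = 1.315; exp(−1.315) = 0.2685.
C = 3.600e-05 × 0.2685 = 9.67e-06 kg/m³.

9.67e-06 kg/m³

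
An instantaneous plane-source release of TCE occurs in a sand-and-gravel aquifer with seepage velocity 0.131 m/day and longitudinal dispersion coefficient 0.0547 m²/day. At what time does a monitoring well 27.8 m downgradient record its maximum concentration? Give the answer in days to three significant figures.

209 days

For the 1D instantaneous-source solution, setting ∂C/∂t = 0 at fixed x gives v²t² + 2Dt − x² = 0, so t = (√(D² + v²x²) − D)/v².
√(D² + v²x²) = √(0.0547² + 0.131² × 27.8²) = 3.642; v² = 0.017161.
t = (3.642 − 0.0547)/0.017161 = 209 days (vs. the pure-advection estimate x/v = 212 d).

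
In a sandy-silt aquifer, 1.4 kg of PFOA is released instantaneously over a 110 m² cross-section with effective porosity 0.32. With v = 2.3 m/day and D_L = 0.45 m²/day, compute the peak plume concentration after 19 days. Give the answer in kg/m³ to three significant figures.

The peak of an instantaneous 1D plume sits at x = vt; there the Gaussian factor is 1 and C_max = M/(n_e·A·√(4πDt)), where n_e·A is the pore area the mass is dissolved in.
√(4πDt) = √(4π × 0.45 × 19) = 10.37 m, so C_max = 1.4/(0.32 × 110 × 10.37) = 0.00384 kg/m³.

0.00384 kg/m³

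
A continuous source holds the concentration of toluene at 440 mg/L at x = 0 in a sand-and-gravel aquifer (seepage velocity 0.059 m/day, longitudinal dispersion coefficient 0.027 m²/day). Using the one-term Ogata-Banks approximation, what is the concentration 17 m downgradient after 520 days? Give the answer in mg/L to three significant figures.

For a continuous step input, C/C₀ ≈ ½·erfc((x−vt)/(2√(Dt))).
vt = 0.059 × 520 = 30.68 m and 2√(Dt) = 2√(0.027 × 520) = 7.494 m.
Argument (x−vt)/(2√(Dt)) = (17 − 30.68)/7.494 = -1.825; ½·erfc(-1.825) = 0.9951.
C = 440 × 0.9951 = 438 mg/L.

438 mg/L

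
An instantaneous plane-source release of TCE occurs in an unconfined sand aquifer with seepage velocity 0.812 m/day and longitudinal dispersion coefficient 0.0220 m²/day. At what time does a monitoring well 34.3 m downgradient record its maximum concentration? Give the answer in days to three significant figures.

For the 1D instantaneous-source solution, setting ∂C/∂t = 0 at fixed x gives v²t² + 2Dt − x² = 0, so t = (√(D² + v²x²) − D)/v².
√(D² + v²x²) = √(0.0220² + 0.812² × 34.3²) = 27.85; v² = 0.659344.
t = (27.85 − 0.0220)/0.659344 = 42.2 days (vs. the pure-advection estimate x/v = 42.2 d).

42.2 days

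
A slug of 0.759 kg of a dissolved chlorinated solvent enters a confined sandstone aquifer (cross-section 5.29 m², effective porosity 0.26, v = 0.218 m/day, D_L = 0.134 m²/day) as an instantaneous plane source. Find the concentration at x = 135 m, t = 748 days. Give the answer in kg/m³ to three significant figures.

For an instantaneous plane source, C(x,t) = M/(n_e·A·√(4πDt)) · exp(−(x−vt)²/(4Dt)), with n_e·A the pore (flow) area.
Plume center vt = 0.218 × 748 = 163.064 m, so the well at 135 m is 28.064 m upgradient of the peak.
√(4πDt) = 35.49 m, giving peak height M/(n_e·A·√(4πDt)) = 0.759/(0.26 × 5.29 × 35.49) = 0.01555 kg/m³.
(x−vt)²/(4Dt) = (-28.064)²/(4 × 0.134 × 748) = 1.964; exp(−1.964) = 0.1403.
C = 0.01555 × 0.1403 = 0.00218 kg/m³.

0.00218 kg/m³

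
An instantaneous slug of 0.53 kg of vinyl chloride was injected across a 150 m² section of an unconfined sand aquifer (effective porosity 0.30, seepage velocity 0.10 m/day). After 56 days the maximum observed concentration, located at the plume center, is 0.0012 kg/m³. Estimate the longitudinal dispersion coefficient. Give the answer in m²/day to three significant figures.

0.137 m²/day

At the plume center C_max = M/(n_e·A·√(4πDt)), so D = M²/(4πt·(n_e·A·C_max)²).
n_e·A·C_max = 0.30 × 150 × 0.0012 = 0.05400 kg/m.
D = 0.53²/(4π × 56 × 0.05400²) = 0.137 m²/day.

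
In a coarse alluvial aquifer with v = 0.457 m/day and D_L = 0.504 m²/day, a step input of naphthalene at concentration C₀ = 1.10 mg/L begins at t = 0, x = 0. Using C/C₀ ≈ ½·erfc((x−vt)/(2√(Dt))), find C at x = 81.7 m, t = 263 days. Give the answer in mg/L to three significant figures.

1.09 mg/L

For a continuous step input, C/C₀ ≈ ½·erfc((x−vt)/(2√(Dt))).
vt = 0.457 × 263 = 120.191 m and 2√(Dt) = 2√(0.504 × 263) = 23.03 m.
Argument (x−vt)/(2√(Dt)) = (81.7 − 120.191)/23.03 = -1.671; ½·erfc(-1.671) = 0.9909.
C = 1.10 × 0.9909 = 1.09 mg/L.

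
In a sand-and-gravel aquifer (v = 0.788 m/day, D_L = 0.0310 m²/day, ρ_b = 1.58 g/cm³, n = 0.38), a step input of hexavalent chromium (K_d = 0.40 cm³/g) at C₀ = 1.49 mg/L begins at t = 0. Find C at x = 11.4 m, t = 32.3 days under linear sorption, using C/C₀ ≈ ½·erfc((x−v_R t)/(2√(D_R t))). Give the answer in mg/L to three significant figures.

Retardation factor R = 1 + ρ_b·K_d/n = 1 + 1.58 × 0.40/0.38 = 2.663.
Sorption retards both mechanisms: v_R = v/R = 0.2959 m/day, D_R = D/R = 0.01164 m²/day.
v_R·t = 0.2959 × 32.3 = 9.55757 m; 2√(D_R t) = 1.226 m; argument = (11.4 − 9.55757)/1.226 = 1.503.
C = C₀ × ½·erfc(1.503) = 1.49 × 0.01677 = 0.0250 mg/L.

0.0250 mg/L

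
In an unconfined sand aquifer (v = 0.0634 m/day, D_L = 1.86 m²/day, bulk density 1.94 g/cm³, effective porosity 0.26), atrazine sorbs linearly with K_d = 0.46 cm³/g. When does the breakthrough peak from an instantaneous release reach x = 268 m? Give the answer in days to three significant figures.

16800 days

Retardation factor R = 1 + ρ_b·K_d/n = 1 + 1.94 × 0.46/0.26 = 4.432.
Sorption retards both mechanisms: v_R = v/R = 0.01431 m/day, D_R = D/R = 0.4197 m²/day.
Peak time from v_R²t² + 2D_R t − x² = 0: t = (√(D_R² + v_R²x²) − D_R)/v_R².
√(D_R² + v_R²x²) = √(0.4197² + 0.01431² × 268²) = 3.858; v_R² = 0.0002048.
t = (3.858 − 0.4197)/0.0002048 = 16800 days.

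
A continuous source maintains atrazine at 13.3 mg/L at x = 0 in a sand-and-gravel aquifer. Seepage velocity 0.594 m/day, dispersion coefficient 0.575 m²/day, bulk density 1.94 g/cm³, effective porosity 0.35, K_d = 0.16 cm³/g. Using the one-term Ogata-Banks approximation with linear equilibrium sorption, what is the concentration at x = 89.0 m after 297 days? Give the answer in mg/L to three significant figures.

8.39 mg/L

Retardation factor R = 1 + ρ_b·K_d/n = 1 + 1.94 × 0.16/0.35 = 1.887.
Sorption retards both mechanisms: v_R = v/R = 0.3148 m/day, D_R = D/R = 0.3047 m²/day.
v_R·t = 0.3148 × 297 = 93.4956 m; 2√(D_R t) = 19.03 m; argument = (89.0 − 93.4956)/19.03 = -0.2362.
C = C₀ × ½·erfc(-0.2362) = 13.3 × 0.6308 = 8.39 mg/L.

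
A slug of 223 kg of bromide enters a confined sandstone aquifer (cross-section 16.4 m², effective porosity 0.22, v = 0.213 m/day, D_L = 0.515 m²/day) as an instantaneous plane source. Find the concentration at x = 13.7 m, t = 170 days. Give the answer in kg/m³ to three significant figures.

0.438 kg/m³

For an instantaneous plane source, C(x,t) = M/(n_e·A·√(4πDt)) · exp(−(x−vt)²/(4Dt)), with n_e·A the pore (flow) area.
Plume center vt = 0.213 × 170 = 36.21 m, so the well at 13.7 m is 22.51 m upgradient of the peak.
√(4πDt) = 33.17 m, giving peak height M/(n_e·A·√(4πDt)) = 223/(0.22 × 16.4 × 33.17) = 1.863 kg/m³.
(x−vt)²/(4Dt) = (-22.51)²/(4 × 0.515 × 170) = 1.447; exp(−1.447) = 0.2353.
C = 1.863 × 0.2353 = 0.438 kg/m³.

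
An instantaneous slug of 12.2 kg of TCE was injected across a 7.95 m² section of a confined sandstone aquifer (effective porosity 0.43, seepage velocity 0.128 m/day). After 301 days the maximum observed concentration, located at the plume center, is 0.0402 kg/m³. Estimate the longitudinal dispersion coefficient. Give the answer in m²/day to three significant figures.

At the plume center C_max = M/(n_e·A·√(4πDt)), so D = M²/(4πt·(n_e·A·C_max)²).
n_e·A·C_max = 0.43 × 7.95 × 0.0402 = 0.1374 kg/m.
D = 12.2²/(4π × 301 × 0.1374²) = 2.08 m²/day.

2.08 m²/day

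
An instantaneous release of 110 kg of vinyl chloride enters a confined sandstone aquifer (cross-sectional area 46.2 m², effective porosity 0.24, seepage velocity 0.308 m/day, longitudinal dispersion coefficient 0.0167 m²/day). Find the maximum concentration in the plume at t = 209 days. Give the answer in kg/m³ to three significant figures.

The peak of an instantaneous 1D plume sits at x = vt; there the Gaussian factor is 1 and C_max = M/(n_e·A·√(4πDt)), where n_e·A is the pore area the mass is dissolved in.
√(4πDt) = √(4π × 0.0167 × 209) = 6.623 m, so C_max = 110/(0.24 × 46.2 × 6.623) = 1.50 kg/m³.

1.50 kg/m³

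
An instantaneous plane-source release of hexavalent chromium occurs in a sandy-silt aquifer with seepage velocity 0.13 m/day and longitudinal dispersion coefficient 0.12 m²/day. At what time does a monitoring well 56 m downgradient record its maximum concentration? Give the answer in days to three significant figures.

424 days

For the 1D instantaneous-source solution, setting ∂C/∂t = 0 at fixed x gives v²t² + 2Dt − x² = 0, so t = (√(D² + v²x²) − D)/v².
√(D² + v²x²) = √(0.12² + 0.13² × 56²) = 7.281; v² = 0.0169.
t = (7.281 − 0.12)/0.0169 = 424 days (vs. the pure-advection estimate x/v = 431 d).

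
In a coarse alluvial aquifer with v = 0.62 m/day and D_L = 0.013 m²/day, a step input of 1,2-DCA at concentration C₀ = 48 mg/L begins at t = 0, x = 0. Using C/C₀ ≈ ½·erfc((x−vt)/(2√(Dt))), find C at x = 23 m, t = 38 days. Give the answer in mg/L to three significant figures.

34.2 mg/L

For a continuous step input, C/C₀ ≈ ½·erfc((x−vt)/(2√(Dt))).
vt = 0.62 × 38 = 23.56 m and 2√(Dt) = 2√(0.013 × 38) = 1.406 m.
Argument (x−vt)/(2√(Dt)) = (23 − 23.56)/1.406 = -0.3983; ½·erfc(-0.3983) = 0.7134.
C = 48 × 0.7134 = 34.2 mg/L.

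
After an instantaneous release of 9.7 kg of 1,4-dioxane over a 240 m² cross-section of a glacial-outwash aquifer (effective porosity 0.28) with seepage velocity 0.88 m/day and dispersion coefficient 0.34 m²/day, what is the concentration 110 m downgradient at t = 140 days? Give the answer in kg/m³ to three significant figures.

0.00236 kg/m³

For an instantaneous plane source, C(x,t) = M/(n_e·A·√(4πDt)) · exp(−(x−vt)²/(4Dt)), with n_e·A the pore (flow) area.
Plume center vt = 0.88 × 140 = 123.2 m, so the well at 110 m is 13.2 m upgradient of the peak.
√(4πDt) = 24.46 m, giving peak height M/(n_e·A·√(4πDt)) = 9.7/(0.28 × 240 × 24.46) = 0.005901 kg/m³.
(x−vt)²/(4Dt) = (-13.2)²/(4 × 0.34 × 140) = 0.9151; exp(−0.9151) = 0.4005.
C = 0.005901 × 0.4005 = 0.00236 kg/m³.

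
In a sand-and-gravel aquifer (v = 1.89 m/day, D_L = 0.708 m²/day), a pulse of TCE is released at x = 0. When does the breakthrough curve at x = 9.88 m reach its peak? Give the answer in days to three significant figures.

For the 1D instantaneous-source solution, setting ∂C/∂t = 0 at fixed x gives v²t² + 2Dt − x² = 0, so t = (√(D² + v²x²) − D)/v².
√(D² + v²x²) = √(0.708² + 1.89² × 9.88²) = 18.69; v² = 3.5721.
t = (18.69 − 0.708)/3.5721 = 5.03 days (vs. the pure-advection estimate x/v = 5.23 d).

5.03 days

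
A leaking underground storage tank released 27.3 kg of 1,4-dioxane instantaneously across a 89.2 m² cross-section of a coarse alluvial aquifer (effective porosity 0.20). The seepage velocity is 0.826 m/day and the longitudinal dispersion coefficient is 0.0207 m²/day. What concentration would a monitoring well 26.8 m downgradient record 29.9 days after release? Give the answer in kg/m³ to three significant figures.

0.0920 kg/m³

For an instantaneous plane source, C(x,t) = M/(n_e·A·√(4πDt)) · exp(−(x−vt)²/(4Dt)), with n_e·A the pore (flow) area.
Plume center vt = 0.826 × 29.9 = 24.6974 m, so the well at 26.8 m is 2.1026 m downgradient of the peak.
√(4πDt) = 2.789 m, giving peak height M/(n_e·A·√(4πDt)) = 27.3/(0.20 × 89.2 × 2.789) = 0.5487 kg/m³.
(x−vt)²/(4Dt) = (2.1026)²/(4 × 0.0207 × 29.9) = 1.786; exp(−1.786) = 0.1676.
C = 0.5487 × 0.1676 = 0.0920 kg/m³.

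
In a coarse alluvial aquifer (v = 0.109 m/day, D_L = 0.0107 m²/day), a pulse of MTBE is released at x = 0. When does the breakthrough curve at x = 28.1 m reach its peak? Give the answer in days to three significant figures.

For the 1D instantaneous-source solution, setting ∂C/∂t = 0 at fixed x gives v²t² + 2Dt − x² = 0, so t = (√(D² + v²x²) − D)/v².
√(D² + v²x²) = √(0.0107² + 0.109² × 28.1²) = 3.063; v² = 0.011881.
t = (3.063 − 0.0107)/0.011881 = 257 days (vs. the pure-advection estimate x/v = 258 d).

257 days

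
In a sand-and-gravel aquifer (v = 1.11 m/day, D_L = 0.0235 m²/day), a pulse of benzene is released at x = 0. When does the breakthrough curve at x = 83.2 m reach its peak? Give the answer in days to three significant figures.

For the 1D instantaneous-source solution, setting ∂C/∂t = 0 at fixed x gives v²t² + 2Dt − x² = 0, so t = (√(D² + v²x²) − D)/v².
√(D² + v²x²) = √(0.0235² + 1.11² × 83.2²) = 92.35; v² = 1.2321.
t = (92.35 − 0.0235)/1.2321 = 74.9 days (vs. the pure-advection estimate x/v = 75.0 d).

74.9 days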